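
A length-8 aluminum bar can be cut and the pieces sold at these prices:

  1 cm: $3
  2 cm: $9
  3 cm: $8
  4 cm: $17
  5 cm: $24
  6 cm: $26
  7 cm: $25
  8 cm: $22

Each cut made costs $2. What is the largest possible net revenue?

Consider every possible first cut. r[k] is the best of p[i]+r[k−i] over all sellable i≤k, charging 2 whenever i<k.
r[1] = 3
r[2] = max(3+3-2, 9+0) = 9
r[3] = max(3+9-2, 9+3-2, 8+0) = 10
r[4] = max(3+10-2, 9+9-2, 8+3-2, 17+0) = 17
r[5] = max(3+17-2, 9+10-2, 8+9-2, 17+3-2, 24+0) = 24
r[6] = max(3+24-2, 9+17-2, 8+10-2, 17+9-2, 24+3-2, 26+0) = 26
r[7] = max(3+26-2, 9+24-2, 8+17-2, …, 26+3-2, 25+0) = 31
r[8] = max(3+31-2, 9+26-2, 8+24-2, …, 25+3-2, 22+0) = 33
One optimal plan: pieces 6 + 2 (1 cut) → $35 − $2 = $33.

33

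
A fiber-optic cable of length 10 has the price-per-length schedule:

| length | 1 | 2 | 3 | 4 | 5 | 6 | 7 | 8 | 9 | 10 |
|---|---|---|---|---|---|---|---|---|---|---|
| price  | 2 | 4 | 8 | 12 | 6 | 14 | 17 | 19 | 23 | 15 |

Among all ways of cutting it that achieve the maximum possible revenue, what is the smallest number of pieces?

Let r[k] be the best obtainable value from length k. For each k, try every first piece i and keep the best of price[i] + r[k−i].
r[1] = 2
r[2] = 4  (first piece 1, then r[1]=2)
r[3] = 8
r[4] = 12
r[5] = 14  (first piece 1, then r[4]=12)
r[6] = 16  (first piece 1, then r[5]=14)
r[7] = 20  (first piece 3, then r[4]=12)
r[8] = 24  (first piece 4, then r[4]=12)
r[9] = 26  (first piece 1, then r[8]=24)
r[10] = 28  (first piece 1, then r[9]=26)
Maximum revenue is $28.
Now minimize piece count subject to staying optimal: for each k, pieces[k] = 1 + min over i with p[i]+r[k−i]=r[k] of pieces[k−i].
pieces[7] = 2
pieces[8] = 2
pieces[9] = 3
pieces[10] = 3

3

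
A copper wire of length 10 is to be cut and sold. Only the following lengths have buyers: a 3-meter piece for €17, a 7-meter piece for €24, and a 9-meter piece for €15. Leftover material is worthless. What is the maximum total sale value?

Let best[k] be the best obtainable value from length k. For each k, try every first piece i and keep the best of price[i] + best[k−i].
best[1] = 0
best[2] = 0
best[3] = 17
best[4] = 17
best[5] = 17
best[6] = 34  (first piece 3, then best[3]=17)
best[7] = 34
best[8] = 34
best[9] = 51  (first piece 3, then best[6]=34)
best[10] = 51
One optimal cutting: pieces 3 + 3 + 3 with 1 meter of scrap → €51.

51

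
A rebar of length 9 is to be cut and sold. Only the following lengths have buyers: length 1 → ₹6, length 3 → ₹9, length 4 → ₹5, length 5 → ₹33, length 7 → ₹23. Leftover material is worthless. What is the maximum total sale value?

57

Build r[k] bottom-up: r[k] = max over allowed piece i of (p[i] + r[k−i]).
r[1] = 6
r[2] = 12  (first piece 1, then r[1]=6)
r[3] = 18  (first piece 1, then r[2]=12)
r[4] = 24  (first piece 1, then r[3]=18)
r[5] = 33
r[6] = 39  (first piece 1, then r[5]=33)
r[7] = 45  (first piece 1, then r[6]=39)
r[8] = 51  (first piece 1, then r[7]=45)
r[9] = 57  (first piece 1, then r[8]=51)
One optimal cutting: 5 + 1 + 1 + 1 + 1 → ₹57.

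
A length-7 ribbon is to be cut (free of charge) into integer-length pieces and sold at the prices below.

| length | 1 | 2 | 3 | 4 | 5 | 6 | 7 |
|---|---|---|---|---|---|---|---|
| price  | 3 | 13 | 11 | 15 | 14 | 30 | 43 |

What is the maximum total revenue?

43

Build R[k] bottom-up: R[k] = max over allowed piece i of (p[i] + R[k−i]).
R[1] = 3
R[2] = max(3+3, 13+0) = 13
R[3] = max(3+13, 13+3, 11+0) = 16
R[4] = max(3+16, 13+13, 11+3, 15+0) = 26
R[5] = max(3+26, 13+16, 11+13, 15+3, 14+0) = 29
R[6] = max(3+29, 13+26, 11+16, 15+13, 14+3, 30+0) = 39
R[7] = max(3+39, 13+29, 11+26, …, 30+3, 43+0) = 43
Best is to sell the whole 7-inch piece uncut for ¢43.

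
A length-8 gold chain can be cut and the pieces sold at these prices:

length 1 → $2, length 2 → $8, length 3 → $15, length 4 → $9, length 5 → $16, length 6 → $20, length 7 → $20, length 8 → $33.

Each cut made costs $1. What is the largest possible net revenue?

36

Build v[k] bottom-up: v[k] = max over allowed piece i of (p[i] + v[k−i]) − 1 per cut.
v[1] = 2
v[2] = 8
v[3] = 15
v[4] = 16  (first piece 1, then v[3]=15)
v[5] = 22  (first piece 2, then v[3]=15)
v[6] = 29  (first piece 3, then v[3]=15)
v[7] = 30  (first piece 1, then v[6]=29)
v[8] = 36  (first piece 2, then v[6]=29)
One optimal plan: pieces 3 + 3 + 2 (2 cuts) → $38 − $2 = $36.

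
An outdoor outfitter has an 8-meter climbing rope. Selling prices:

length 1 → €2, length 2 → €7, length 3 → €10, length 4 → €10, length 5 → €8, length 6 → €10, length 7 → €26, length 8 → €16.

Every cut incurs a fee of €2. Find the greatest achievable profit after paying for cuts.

26

Consider every possible first cut. r[k] is the best of p[i]+r[k−i] over all sellable i≤k, charging 2 whenever i<k.
r[1] = 2
r[2] = 7
r[3] = 10
r[4] = 12  (first piece 2, then r[2]=7)
r[5] = 15  (first piece 2, then r[3]=10)
r[6] = 18  (first piece 3, then r[3]=10)
r[7] = 26
r[8] = 26  (first piece 1, then r[7]=26)
One optimal plan: pieces 7 + 1 (1 cut) → €28 − €2 = €26.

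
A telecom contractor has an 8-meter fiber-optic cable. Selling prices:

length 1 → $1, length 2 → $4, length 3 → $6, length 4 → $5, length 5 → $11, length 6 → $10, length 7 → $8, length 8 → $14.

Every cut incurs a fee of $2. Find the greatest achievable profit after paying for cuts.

15

Consider every possible first cut. r[k] is the best of p[i]+r[k−i] over all sellable i≤k, charging 2 whenever i<k.
r[1] = 1
r[2] = 4
r[3] = 6
r[4] = 6  (first piece 2, then r[2]=4)
r[5] = 11
r[6] = 10  (first piece 1, then r[5]=11)
r[7] = 13  (first piece 2, then r[5]=11)
r[8] = 15  (first piece 3, then r[5]=11)
One optimal plan: pieces 5 + 3 (1 cut) → $17 − $2 = $15.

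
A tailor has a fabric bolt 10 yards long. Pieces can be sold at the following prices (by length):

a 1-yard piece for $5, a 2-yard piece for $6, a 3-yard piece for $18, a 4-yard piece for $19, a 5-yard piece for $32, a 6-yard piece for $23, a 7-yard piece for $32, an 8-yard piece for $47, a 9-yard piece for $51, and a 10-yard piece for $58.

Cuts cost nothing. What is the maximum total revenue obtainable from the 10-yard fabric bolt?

64

Build R[k] bottom-up: R[k] = max over allowed piece i of (p[i] + R[k−i]).
R[1] = 5
R[2] = 10  (first piece 1, then R[1]=5)
R[3] = 18
R[4] = 23  (first piece 1, then R[3]=18)
R[5] = 32
R[6] = 37  (first piece 1, then R[5]=32)
R[7] = 42  (first piece 1, then R[6]=37)
R[8] = 50  (first piece 3, then R[5]=32)
R[9] = 55  (first piece 1, then R[8]=50)
R[10] = 64  (first piece 5, then R[5]=32)
One optimal cutting: 5 + 5 → $32 + $32 = $64.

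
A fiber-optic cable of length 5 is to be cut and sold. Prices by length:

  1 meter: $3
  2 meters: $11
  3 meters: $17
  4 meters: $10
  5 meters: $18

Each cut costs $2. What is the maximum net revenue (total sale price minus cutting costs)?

Build net[k] bottom-up: net[k] = max over allowed piece i of (p[i] + net[k−i]) − 2 per cut.
net[1] = 3
net[2] = max(3+3-2, 11+0) = 11
net[3] = max(3+11-2, 11+3-2, 17+0) = 17
net[4] = max(3+17-2, 11+11-2, 17+3-2, 10+0) = 20
net[5] = max(3+20-2, 11+17-2, 17+11-2, 10+3-2, 18+0) = 26
One optimal plan: pieces 3 + 2 (1 cut) → $28 − $2 = $26.

26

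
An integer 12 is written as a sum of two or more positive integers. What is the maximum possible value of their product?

81

Let P[k] be the best product for length k (with at least one cut). For each first piece i, the rest contributes max(k−i, P[k−i]).
P[2] = 1*max(1,0) = 1*1 = 1
P[3] = 1*max(2,1) = 1*2 = 2
P[4] = 2*max(2,1) = 2*2 = 4
P[5] = 2*max(3,2) = 2*3 = 6
P[6] = 3*max(3,2) = 3*3 = 9
P[7] = 2*max(5,6) = 2*6 = 12
P[8] = 2*max(6,9) = 2*9 = 18
P[9] = 3*max(6,9) = 3*9 = 27
P[10] = 2*max(8,18) = 2*18 = 36
P[11] = 2*max(9,27) = 2*27 = 54
P[12] = 3*max(9,27) = 3*27 = 81
One optimal split: 3 + 3 + 3 + 3; product 3*3*3*3 = 81.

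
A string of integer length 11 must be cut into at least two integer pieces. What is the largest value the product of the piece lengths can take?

54

Let g[k] be the best product for length k (with at least one cut). For each first piece i, the rest contributes max(k−i, g[k−i]).
g[2] = 1·max(1,0) = 1·1 = 1
g[3] = max(1·2, 2·1) = 2
g[4] = max(1·3, 2·2, 3·1) = 4
g[5] = max(1·4, 2·3, 3·2, 4·1) = 6
g[6] = max(1·6, 2·4, 3·3, 4·2, 5·1) = 9
g[7] = max(1·9, 2·6, 3·4, 4·3, 5·2, 6·1) = 12
g[8] = max(1·12, 2·9, 3·6, …, 6·2, 7·1) = 18
g[9] = max(1·18, 2·12, 3·9, …, 7·2, 8·1) = 27
g[10] = max(1·27, 2·18, 3·12, …, 8·2, 9·1) = 36
g[11] = max(1·36, 2·27, 3·18, …, 9·2, 10·1) = 54
One optimal split: 3 + 3 + 3 + 2; product 3·3·3·2 = 54.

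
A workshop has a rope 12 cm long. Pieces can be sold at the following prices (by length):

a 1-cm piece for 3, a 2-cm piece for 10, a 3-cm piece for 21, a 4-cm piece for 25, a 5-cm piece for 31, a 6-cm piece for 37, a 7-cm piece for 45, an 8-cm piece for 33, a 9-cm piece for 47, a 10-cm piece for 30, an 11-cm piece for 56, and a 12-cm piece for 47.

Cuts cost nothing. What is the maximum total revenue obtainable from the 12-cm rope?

Build r[k] bottom-up: r[k] = max over allowed piece i of (p[i] + r[k−i]).
r[1] = 3
r[2] = 10
r[3] = 21
r[4] = 25
r[5] = 31  (first piece 2, then r[3]=21)
r[6] = 42  (first piece 3, then r[3]=21)
r[7] = 46  (first piece 3, then r[4]=25)
r[8] = 52  (first piece 2, then r[6]=42)
r[9] = 63  (first piece 3, then r[6]=42)
r[10] = 67  (first piece 3, then r[7]=46)
r[11] = 73  (first piece 2, then r[9]=63)
r[12] = 84  (first piece 3, then r[9]=63)
One optimal cutting: 3 + 3 + 3 + 3 → 21 + 21 + 21 + 21 = 84.

84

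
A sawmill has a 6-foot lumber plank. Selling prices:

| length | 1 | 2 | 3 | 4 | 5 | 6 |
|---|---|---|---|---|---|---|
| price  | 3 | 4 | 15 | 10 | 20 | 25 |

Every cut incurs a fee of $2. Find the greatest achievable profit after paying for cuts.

Build r[k] bottom-up: r[k] = max over allowed piece i of (p[i] + r[k−i]) − 2 per cut.
r[1] = 3
r[2] = max(3+3-2, 4+0) = 4
r[3] = max(3+4-2, 4+3-2, 15+0) = 15
r[4] = max(3+15-2, 4+4-2, 15+3-2, 10+0) = 16
r[5] = max(3+16-2, 4+15-2, 15+4-2, 10+3-2, 20+0) = 20
r[6] = max(3+20-2, 4+16-2, 15+15-2, 10+4-2, 20+3-2, 25+0) = 28
One optimal plan: pieces 3 + 3 (1 cut) → $30 − $2 = $28.

28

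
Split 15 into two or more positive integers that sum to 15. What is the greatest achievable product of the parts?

243

Define prod[k] = max over 1≤i<k of i · max(k−i, prod[k−i]); the inner max lets the remainder stay uncut if that's better.
Small cases: prod[2]=1, prod[3]=2, prod[4]=4, prod[5]=6, prod[6]=9, prod[7]=12.
prod[8] = 2·max(6,9) = 2·9 = 18
prod[9] = 3·max(6,9) = 3·9 = 27
prod[10] = 2·max(8,18) = 2·18 = 36
prod[11] = 2·max(9,27) = 2·27 = 54
prod[12] = 3·max(9,27) = 3·27 = 81
prod[13] = 2·max(11,54) = 2·54 = 108
prod[14] = 2·max(12,81) = 2·81 = 162
prod[15] = 3·max(12,81) = 3·81 = 243
One optimal split: 3 + 3 + 3 + 3 + 3; product 3·3·3·3·3 = 243.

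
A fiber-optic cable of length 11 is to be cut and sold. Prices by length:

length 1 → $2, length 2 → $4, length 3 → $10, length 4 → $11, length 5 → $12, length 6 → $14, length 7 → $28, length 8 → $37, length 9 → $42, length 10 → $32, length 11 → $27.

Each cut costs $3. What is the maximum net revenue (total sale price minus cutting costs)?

Consider every possible first cut. r[k] is the best of p[i]+r[k−i] over all sellable i≤k, charging 3 whenever i<k.
r[1] = 2
r[2] = max(2+2-3, 4+0) = 4
r[3] = max(2+4-3, 4+2-3, 10+0) = 10
r[4] = max(2+10-3, 4+4-3, 10+2-3, 11+0) = 11
r[5] = max(2+11-3, 4+10-3, 10+4-3, 11+2-3, 12+0) = 12
r[6] = max(2+12-3, 4+11-3, 10+10-3, 11+4-3, 12+2-3, 14+0) = 17
r[7] = max(2+17-3, 4+12-3, 10+11-3, …, 14+2-3, 28+0) = 28
r[8] = max(2+28-3, 4+17-3, 10+12-3, …, 28+2-3, 37+0) = 37
r[9] = max(2+37-3, 4+28-3, 10+17-3, …, 37+2-3, 42+0) = 42
r[10] = max(2+42-3, 4+37-3, 10+28-3, …, 42+2-3, 32+0) = 41
r[11] = max(2+41-3, 4+42-3, 10+37-3, …, 32+2-3, 27+0) = 44
One optimal plan: pieces 8 + 3 (1 cut) → $47 − $3 = $44.

44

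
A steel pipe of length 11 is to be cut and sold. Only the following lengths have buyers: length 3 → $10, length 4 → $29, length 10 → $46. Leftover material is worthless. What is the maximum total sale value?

68

Let best[k] be the best obtainable value from length k. For each k, try every first piece i and keep the best of price[i] + best[k−i].
best[1] = 0
best[2] = 0
best[3] = 10
best[4] = max(10+0, 29+0) = 29
best[5] = max(10+0, 29+0) = 29
best[6] = max(10+10, 29+0) = 29
best[7] = max(10+29, 29+10) = 39
best[8] = max(10+29, 29+29) = 58
best[9] = max(10+29, 29+29) = 58
best[10] = max(10+39, 29+29, 46+0) = 58
best[11] = max(10+58, 29+39, 46+0) = 68
One optimal cutting: 4 + 4 + 3 → $68.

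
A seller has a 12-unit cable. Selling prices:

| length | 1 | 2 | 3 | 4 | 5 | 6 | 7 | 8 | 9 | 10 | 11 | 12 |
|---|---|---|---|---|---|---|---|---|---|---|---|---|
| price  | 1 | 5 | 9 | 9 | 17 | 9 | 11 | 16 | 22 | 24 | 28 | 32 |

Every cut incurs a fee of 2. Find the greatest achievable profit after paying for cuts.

Build net[k] bottom-up: net[k] = max over allowed piece i of (p[i] + net[k−i]) − 2 per cut.
net[1] = 1
net[2] = max(1+1-2, 5+0) = 5
net[3] = max(1+5-2, 5+1-2, 9+0) = 9
net[4] = max(1+9-2, 5+5-2, 9+1-2, 9+0) = 9
net[5] = max(1+9-2, 5+9-2, 9+5-2, 9+1-2, 17+0) = 17
net[6] = max(1+17-2, 5+9-2, 9+9-2, 9+5-2, 17+1-2, 9+0) = 16
net[7] = max(1+16-2, 5+17-2, 9+9-2, …, 9+1-2, 11+0) = 20
net[8] = max(1+20-2, 5+16-2, 9+17-2, …, 11+1-2, 16+0) = 24
net[9] = max(1+24-2, 5+20-2, 9+16-2, …, 16+1-2, 22+0) = 24
net[10] = max(1+24-2, 5+24-2, 9+20-2, …, 22+1-2, 24+0) = 32
net[11] = max(1+32-2, 5+24-2, 9+24-2, …, 24+1-2, 28+0) = 31
net[12] = max(1+31-2, 5+32-2, 9+24-2, …, 28+1-2, 32+0) = 35
One optimal plan: pieces 5 + 5 + 2 (2 cuts) → 39 − 4 = 35.

35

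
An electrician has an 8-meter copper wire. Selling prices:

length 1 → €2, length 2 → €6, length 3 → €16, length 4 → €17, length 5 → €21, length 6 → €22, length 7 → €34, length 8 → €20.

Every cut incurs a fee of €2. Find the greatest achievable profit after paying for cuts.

35

Let net[k] be the best obtainable value from length k. For each k, try every first piece i and keep the best of price[i] + net[k−i] minus the 2 cut fee when i<k.
net[1] = 2
net[2] = max(2+2-2, 6+0) = 6
net[3] = max(2+6-2, 6+2-2, 16+0) = 16
net[4] = max(2+16-2, 6+6-2, 16+2-2, 17+0) = 17
net[5] = max(2+17-2, 6+16-2, 16+6-2, 17+2-2, 21+0) = 21
net[6] = max(2+21-2, 6+17-2, 16+16-2, 17+6-2, 21+2-2, 22+0) = 30
net[7] = max(2+30-2, 6+21-2, 16+17-2, …, 22+2-2, 34+0) = 34
net[8] = max(2+34-2, 6+30-2, 16+21-2, …, 34+2-2, 20+0) = 35
One optimal plan: pieces 5 + 3 (1 cut) → €37 − €2 = €35.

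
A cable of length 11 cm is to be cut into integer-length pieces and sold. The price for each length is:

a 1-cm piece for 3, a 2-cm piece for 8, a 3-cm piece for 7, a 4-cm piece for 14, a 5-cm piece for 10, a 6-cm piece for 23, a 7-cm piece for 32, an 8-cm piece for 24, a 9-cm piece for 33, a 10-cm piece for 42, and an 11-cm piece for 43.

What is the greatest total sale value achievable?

Consider every possible first cut. R[k] is the best of p[i]+R[k−i] over all sellable i≤k.
R[1] = 3
R[2] = max(3+3, 8+0) = 8
R[3] = max(3+8, 8+3, 7+0) = 11
R[4] = max(3+11, 8+8, 7+3, 14+0) = 16
R[5] = max(3+16, 8+11, 7+8, 14+3, 10+0) = 19
R[6] = max(3+19, 8+16, 7+11, 14+8, 10+3, 23+0) = 24
R[7] = max(3+24, 8+19, 7+16, …, 23+3, 32+0) = 32
R[8] = max(3+32, 8+24, 7+19, …, 32+3, 24+0) = 35
R[9] = max(3+35, 8+32, 7+24, …, 24+3, 33+0) = 40
R[10] = max(3+40, 8+35, 7+32, …, 33+3, 42+0) = 43
R[11] = max(3+43, 8+40, 7+35, …, 42+3, 43+0) = 48
One optimal cutting: 7 + 2 + 2 → 32 + 8 + 8 = 48.

48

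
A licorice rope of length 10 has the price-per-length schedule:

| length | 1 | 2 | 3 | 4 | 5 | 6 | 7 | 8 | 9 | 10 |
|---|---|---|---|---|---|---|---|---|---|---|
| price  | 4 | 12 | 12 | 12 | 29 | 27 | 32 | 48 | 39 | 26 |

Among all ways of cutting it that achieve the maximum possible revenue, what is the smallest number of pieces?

Consider every possible first cut. r[k] is the best of p[i]+r[k−i] over all sellable i≤k.
r[1] = 4
r[2] = 12
r[3] = 16  (first piece 1, then r[2]=12)
r[4] = 24  (first piece 2, then r[2]=12)
r[5] = 29
r[6] = 36  (first piece 2, then r[4]=24)
r[7] = 41  (first piece 2, then r[5]=29)
r[8] = 48  (first piece 2, then r[6]=36)
r[9] = 53  (first piece 2, then r[7]=41)
r[10] = 60  (first piece 2, then r[8]=48)
Maximum revenue is ¢60.
Now minimize piece count subject to staying optimal: for each k, pieces[k] = 1 + min over i with p[i]+r[k−i]=r[k] of pieces[k−i].
pieces[7] = 2
pieces[8] = 1
pieces[9] = 3
pieces[10] = 2

2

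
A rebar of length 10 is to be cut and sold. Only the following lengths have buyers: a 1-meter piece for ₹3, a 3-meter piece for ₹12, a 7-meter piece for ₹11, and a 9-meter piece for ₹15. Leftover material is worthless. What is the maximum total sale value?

Build best[k] bottom-up: best[k] = max over allowed piece i of (p[i] + best[k−i]).
best[1] = 3
best[2] = 6  (first piece 1, then best[1]=3)
best[3] = max(3+6, 12+0) = 12
best[4] = max(3+12, 12+3) = 15
best[5] = max(3+15, 12+6) = 18
best[6] = max(3+18, 12+12) = 24
best[7] = max(3+24, 12+15, 11+0) = 27
best[8] = max(3+27, 12+18, 11+3) = 30
best[9] = max(3+30, 12+24, 11+6, 15+0) = 36
best[10] = max(3+36, 12+27, 11+12, 15+3) = 39
One optimal cutting: 3 + 3 + 3 + 1 → ₹39.

39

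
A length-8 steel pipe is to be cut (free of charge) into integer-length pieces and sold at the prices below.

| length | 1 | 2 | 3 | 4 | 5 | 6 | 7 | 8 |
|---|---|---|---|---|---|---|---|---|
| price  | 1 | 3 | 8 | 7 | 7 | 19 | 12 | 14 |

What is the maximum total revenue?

22

Let r[k] be the best obtainable value from length k. For each k, try every first piece i and keep the best of price[i] + r[k−i].
r[1] = 1
r[2] = max(1+1, 3+0) = 3
r[3] = max(1+3, 3+1, 8+0) = 8
r[4] = max(1+8, 3+3, 8+1, 7+0) = 9
r[5] = max(1+9, 3+8, 8+3, 7+1, 7+0) = 11
r[6] = max(1+11, 3+9, 8+8, 7+3, 7+1, 19+0) = 19
r[7] = max(1+19, 3+11, 8+9, …, 19+1, 12+0) = 20
r[8] = max(1+20, 3+19, 8+11, …, 12+1, 14+0) = 22
One optimal cutting: 6 + 2 → $19 + $3 = $22.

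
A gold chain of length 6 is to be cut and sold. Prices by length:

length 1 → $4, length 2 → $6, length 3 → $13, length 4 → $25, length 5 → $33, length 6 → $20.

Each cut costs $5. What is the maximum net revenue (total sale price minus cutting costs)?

32

Let r[k] be the best obtainable value from length k. For each k, try every first piece i and keep the best of price[i] + r[k−i] minus the 5 cut fee when i<k.
r[1] = 4
r[2] = max(4+4-5, 6+0) = 6
r[3] = max(4+6-5, 6+4-5, 13+0) = 13
r[4] = max(4+13-5, 6+6-5, 13+4-5, 25+0) = 25
r[5] = max(4+25-5, 6+13-5, 13+6-5, 25+4-5, 33+0) = 33
r[6] = max(4+33-5, 6+25-5, 13+13-5, 25+6-5, 33+4-5, 20+0) = 32
One optimal plan: pieces 5 + 1 (1 cut) → $37 − $5 = $32.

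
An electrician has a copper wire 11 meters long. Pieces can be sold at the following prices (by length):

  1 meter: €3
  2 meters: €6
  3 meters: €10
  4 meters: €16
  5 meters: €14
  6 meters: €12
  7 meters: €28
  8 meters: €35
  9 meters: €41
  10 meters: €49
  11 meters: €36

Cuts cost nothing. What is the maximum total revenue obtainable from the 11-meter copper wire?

52

Consider every possible first cut. best[k] is the best of p[i]+best[k−i] over all sellable i≤k.
best[1] = 3
best[2] = max(3+3, 6+0) = 6
best[3] = max(3+6, 6+3, 10+0) = 10
best[4] = max(3+10, 6+6, 10+3, 16+0) = 16
best[5] = max(3+16, 6+10, 10+6, 16+3, 14+0) = 19
best[6] = max(3+19, 6+16, 10+10, 16+6, 14+3, 12+0) = 22
best[7] = max(3+22, 6+19, 10+16, …, 12+3, 28+0) = 28
best[8] = max(3+28, 6+22, 10+19, …, 28+3, 35+0) = 35
best[9] = max(3+35, 6+28, 10+22, …, 35+3, 41+0) = 41
best[10] = max(3+41, 6+35, 10+28, …, 41+3, 49+0) = 49
best[11] = max(3+49, 6+41, 10+35, …, 49+3, 36+0) = 52
One optimal cutting: 10 + 1 → €49 + €3 = €52.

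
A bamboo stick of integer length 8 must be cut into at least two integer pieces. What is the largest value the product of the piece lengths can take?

18

Define P[k] = max over 1≤i<k of i · max(k−i, P[k−i]); the inner max lets the remainder stay uncut if that's better.
P[2] = 1·max(1,0) = 1·1 = 1
P[3] = 1·max(2,1) = 1·2 = 2
P[4] = 2·max(2,1) = 2·2 = 4
P[5] = 2·max(3,2) = 2·3 = 6
P[6] = 3·max(3,2) = 3·3 = 9
P[7] = 2·max(5,6) = 2·6 = 12
P[8] = 2·max(6,9) = 2·9 = 18
One optimal split: 3 + 3 + 2; product 3·3·2 = 18.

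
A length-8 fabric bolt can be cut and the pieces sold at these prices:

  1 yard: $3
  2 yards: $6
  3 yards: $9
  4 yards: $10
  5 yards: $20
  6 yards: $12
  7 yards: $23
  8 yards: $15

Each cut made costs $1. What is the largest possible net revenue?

28

Build net[k] bottom-up: net[k] = max over allowed piece i of (p[i] + net[k−i]) − 1 per cut.
net[1] = 3
net[2] = 6
net[3] = 9
net[4] = 11  (first piece 1, then net[3]=9)
net[5] = 20
net[6] = 22  (first piece 1, then net[5]=20)
net[7] = 25  (first piece 2, then net[5]=20)
net[8] = 28  (first piece 3, then net[5]=20)
One optimal plan: pieces 5 + 3 (1 cut) → $29 − $1 = $28.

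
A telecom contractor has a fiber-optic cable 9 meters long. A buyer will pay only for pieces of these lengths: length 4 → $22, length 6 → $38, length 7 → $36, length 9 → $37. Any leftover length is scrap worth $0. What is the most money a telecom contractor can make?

44

Consider every possible first cut. best[k] is the best of p[i]+best[k−i] over all sellable i≤k.
best[1] = 0
best[2] = 0
best[3] = 0
best[4] = 22
best[5] = 22
best[6] = max(22+0, 38+0) = 38
best[7] = max(22+0, 38+0, 36+0) = 38
best[8] = max(22+22, 38+0, 36+0) = 44
best[9] = max(22+22, 38+0, 36+0, 37+0) = 44
One optimal cutting: pieces 4 + 4 with 1 meter of scrap → $44.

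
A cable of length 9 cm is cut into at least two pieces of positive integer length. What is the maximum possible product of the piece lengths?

27

Fill m[k] for k=2..9: at each k try every first piece i and multiply by the better of (k−i) uncut or m[k−i].
m[2] = 1·max(1,0) = 1·1 = 1
m[3] = 1·max(2,1) = 1·2 = 2
m[4] = 2·max(2,1) = 2·2 = 4
m[5] = 2·max(3,2) = 2·3 = 6
m[6] = 3·max(3,2) = 3·3 = 9
m[7] = 2·max(5,6) = 2·6 = 12
m[8] = 2·max(6,9) = 2·9 = 18
m[9] = 3·max(6,9) = 3·9 = 27
One optimal split: 3 + 3 + 3; product 3·3·3 = 27.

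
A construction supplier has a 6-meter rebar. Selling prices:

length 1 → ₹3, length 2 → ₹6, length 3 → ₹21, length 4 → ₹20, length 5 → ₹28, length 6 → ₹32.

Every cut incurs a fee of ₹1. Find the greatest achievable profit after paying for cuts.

Let v[k] be the best obtainable value from length k. For each k, try every first piece i and keep the best of price[i] + v[k−i] minus the 1 cut fee when i<k.
v[1] = 3
v[2] = 6
v[3] = 21
v[4] = 23  (first piece 1, then v[3]=21)
v[5] = 28
v[6] = 41  (first piece 3, then v[3]=21)
One optimal plan: pieces 3 + 3 (1 cut) → ₹42 − ₹1 = ₹41.

41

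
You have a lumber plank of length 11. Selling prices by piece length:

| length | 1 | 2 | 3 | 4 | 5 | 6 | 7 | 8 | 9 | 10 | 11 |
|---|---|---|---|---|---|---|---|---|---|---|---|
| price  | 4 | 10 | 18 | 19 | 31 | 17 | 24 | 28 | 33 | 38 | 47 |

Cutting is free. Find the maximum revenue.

67

Consider every possible first cut. R[k] is the best of p[i]+R[k−i] over all sellable i≤k.
R[1] = 4
R[2] = max(4+4, 10+0) = 10
R[3] = max(4+10, 10+4, 18+0) = 18
R[4] = max(4+18, 10+10, 18+4, 19+0) = 22
R[5] = max(4+22, 10+18, 18+10, 19+4, 31+0) = 31
R[6] = max(4+31, 10+22, 18+18, 19+10, 31+4, 17+0) = 36
R[7] = max(4+36, 10+31, 18+22, …, 17+4, 24+0) = 41
R[8] = max(4+41, 10+36, 18+31, …, 24+4, 28+0) = 49
R[9] = max(4+49, 10+41, 18+36, …, 28+4, 33+0) = 54
R[10] = max(4+54, 10+49, 18+41, …, 33+4, 38+0) = 62
R[11] = max(4+62, 10+54, 18+49, …, 38+4, 47+0) = 67
One optimal cutting: 5 + 3 + 3 → $31 + $18 + $18 = $67.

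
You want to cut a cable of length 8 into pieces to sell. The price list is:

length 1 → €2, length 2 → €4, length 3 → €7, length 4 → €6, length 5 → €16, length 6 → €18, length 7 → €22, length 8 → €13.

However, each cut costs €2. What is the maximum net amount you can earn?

22

Consider every possible first cut. v[k] is the best of p[i]+v[k−i] over all sellable i≤k, charging 2 whenever i<k.
v[1] = 2
v[2] = max(2+2-2, 4+0) = 4
v[3] = max(2+4-2, 4+2-2, 7+0) = 7
v[4] = max(2+7-2, 4+4-2, 7+2-2, 6+0) = 7
v[5] = max(2+7-2, 4+7-2, 7+4-2, 6+2-2, 16+0) = 16
v[6] = max(2+16-2, 4+7-2, 7+7-2, 6+4-2, 16+2-2, 18+0) = 18
v[7] = max(2+18-2, 4+16-2, 7+7-2, …, 18+2-2, 22+0) = 22
v[8] = max(2+22-2, 4+18-2, 7+16-2, …, 22+2-2, 13+0) = 22
One optimal plan: pieces 7 + 1 (1 cut) → €24 − €2 = €22.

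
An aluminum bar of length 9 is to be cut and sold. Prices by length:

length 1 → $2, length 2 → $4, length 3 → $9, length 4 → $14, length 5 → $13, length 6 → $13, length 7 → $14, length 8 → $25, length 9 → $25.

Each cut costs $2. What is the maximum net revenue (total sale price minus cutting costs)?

26

Consider every possible first cut. r[k] is the best of p[i]+r[k−i] over all sellable i≤k, charging 2 whenever i<k.
r[1] = 2
r[2] = 4
r[3] = 9
r[4] = 14
r[5] = 14  (first piece 1, then r[4]=14)
r[6] = 16  (first piece 2, then r[4]=14)
r[7] = 21  (first piece 3, then r[4]=14)
r[8] = 26  (first piece 4, then r[4]=14)
r[9] = 26  (first piece 1, then r[8]=26)
One optimal plan: pieces 4 + 4 + 1 (2 cuts) → $30 − $4 = $26.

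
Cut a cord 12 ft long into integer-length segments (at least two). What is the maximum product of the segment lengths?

81

Let f[k] be the best product for length k (with at least one cut). For each first piece i, the rest contributes max(k−i, f[k−i]).
f[2] = 1*max(1,0) = 1*1 = 1
f[3] = 1*max(2,1) = 1*2 = 2
f[4] = 2*max(2,1) = 2*2 = 4
f[5] = 2*max(3,2) = 2*3 = 6
f[6] = 3*max(3,2) = 3*3 = 9
f[7] = 2*max(5,6) = 2*6 = 12
f[8] = 2*max(6,9) = 2*9 = 18
f[9] = 3*max(6,9) = 3*9 = 27
f[10] = 2*max(8,18) = 2*18 = 36
f[11] = 2*max(9,27) = 2*27 = 54
f[12] = 3*max(9,27) = 3*27 = 81
One optimal split: 3 + 3 + 3 + 3; product 3*3*3*3 = 81.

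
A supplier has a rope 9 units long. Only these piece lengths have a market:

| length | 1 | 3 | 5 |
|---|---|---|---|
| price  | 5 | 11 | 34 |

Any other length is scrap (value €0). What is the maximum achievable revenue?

Build f[k] bottom-up: f[k] = max over allowed piece i of (p[i] + f[k−i]).
f[1] = 5
f[2] = 10  (first piece 1, then f[1]=5)
f[3] = max(5+10, 11+0) = 15
f[4] = max(5+15, 11+5) = 20
f[5] = max(5+20, 11+10, 34+0) = 34
f[6] = max(5+34, 11+15, 34+5) = 39
f[7] = max(5+39, 11+20, 34+10) = 44
f[8] = max(5+44, 11+34, 34+15) = 49
f[9] = max(5+49, 11+39, 34+20) = 54
One optimal cutting: 5 + 1 + 1 + 1 + 1 → €54.

54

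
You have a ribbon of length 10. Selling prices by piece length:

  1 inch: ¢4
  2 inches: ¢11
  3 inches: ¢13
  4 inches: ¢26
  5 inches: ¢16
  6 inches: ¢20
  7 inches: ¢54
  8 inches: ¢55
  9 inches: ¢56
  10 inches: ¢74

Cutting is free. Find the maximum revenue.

74

Let v[k] be the best obtainable value from length k. For each k, try every first piece i and keep the best of price[i] + v[k−i].
v[1] = 4
v[2] = max(4+4, 11+0) = 11
v[3] = max(4+11, 11+4, 13+0) = 15
v[4] = max(4+15, 11+11, 13+4, 26+0) = 26
v[5] = max(4+26, 11+15, 13+11, 26+4, 16+0) = 30
v[6] = max(4+30, 11+26, 13+15, 26+11, 16+4, 20+0) = 37
v[7] = max(4+37, 11+30, 13+26, …, 20+4, 54+0) = 54
v[8] = max(4+54, 11+37, 13+30, …, 54+4, 55+0) = 58
v[9] = max(4+58, 11+54, 13+37, …, 55+4, 56+0) = 65
v[10] = max(4+65, 11+58, 13+54, …, 56+4, 74+0) = 74
Best is to sell the whole 10-inch piece uncut for ¢74.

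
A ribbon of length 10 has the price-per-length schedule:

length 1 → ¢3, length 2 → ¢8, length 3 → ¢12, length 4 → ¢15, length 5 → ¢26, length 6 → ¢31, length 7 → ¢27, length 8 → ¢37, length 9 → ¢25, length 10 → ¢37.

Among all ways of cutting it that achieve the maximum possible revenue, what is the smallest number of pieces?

2

Let r[k] be the best obtainable value from length k. For each k, try every first piece i and keep the best of price[i] + r[k−i].
r[1] = 3
r[2] = max(3+3, 8+0) = 8
r[3] = max(3+8, 8+3, 12+0) = 12
r[4] = max(3+12, 8+8, 12+3, 15+0) = 16
r[5] = max(3+16, 8+12, 12+8, 15+3, 26+0) = 26
r[6] = max(3+26, 8+16, 12+12, 15+8, 26+3, 31+0) = 31
r[7] = max(3+31, 8+26, 12+16, …, 31+3, 27+0) = 34
r[8] = max(3+34, 8+31, 12+26, …, 27+3, 37+0) = 39
r[9] = max(3+39, 8+34, 12+31, …, 37+3, 25+0) = 43
r[10] = max(3+43, 8+39, 12+34, …, 25+3, 37+0) = 52
Maximum revenue is ¢52.
Now minimize piece count subject to staying optimal: for each k, pieces[k] = 1 + min over i with p[i]+r[k−i]=r[k] of pieces[k−i].
pieces[7] = 2
pieces[8] = 2
pieces[9] = 2
pieces[10] = 2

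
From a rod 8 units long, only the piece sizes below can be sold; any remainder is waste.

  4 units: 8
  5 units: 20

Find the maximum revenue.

Consider every possible first cut. best[k] is the best of p[i]+best[k−i] over all sellable i≤k.
best[1] = 0
best[2] = 0
best[3] = 0
best[4] = 8
best[5] = max(8+0, 20+0) = 20
best[6] = max(8+0, 20+0) = 20
best[7] = max(8+0, 20+0) = 20
best[8] = max(8+8, 20+0) = 20
One optimal cutting: pieces 5 with 3 units of scrap → 20.

20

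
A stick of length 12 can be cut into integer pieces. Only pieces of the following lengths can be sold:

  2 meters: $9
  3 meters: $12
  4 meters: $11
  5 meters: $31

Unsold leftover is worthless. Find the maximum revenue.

Build r[k] bottom-up: r[k] = max over allowed piece i of (p[i] + r[k−i]).
r[1] = 0
r[2] = 9
r[3] = max(9+0, 12+0) = 12
r[4] = max(9+9, 12+0, 11+0) = 18
r[5] = max(9+12, 12+9, 11+0, 31+0) = 31
r[6] = max(9+18, 12+12, 11+9, 31+0) = 31
r[7] = max(9+31, 12+18, 11+12, 31+9) = 40
r[8] = max(9+31, 12+31, 11+18, 31+12) = 43
r[9] = max(9+40, 12+31, 11+31, 31+18) = 49
r[10] = max(9+43, 12+40, 11+31, 31+31) = 62
r[11] = max(9+49, 12+43, 11+40, 31+31) = 62
r[12] = max(9+62, 12+49, 11+43, 31+40) = 71
One optimal cutting: 5 + 5 + 2 → $71.

71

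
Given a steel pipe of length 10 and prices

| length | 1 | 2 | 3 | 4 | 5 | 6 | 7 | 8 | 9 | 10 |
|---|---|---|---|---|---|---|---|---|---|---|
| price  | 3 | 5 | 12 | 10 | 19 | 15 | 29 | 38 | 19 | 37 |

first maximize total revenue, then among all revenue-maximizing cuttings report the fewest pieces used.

3

Build r[k] bottom-up: r[k] = max over allowed piece i of (p[i] + r[k−i]).
r[1] = 3
r[2] = 6  (first piece 1, then r[1]=3)
r[3] = 12
r[4] = 15  (first piece 1, then r[3]=12)
r[5] = 19
r[6] = 24  (first piece 3, then r[3]=12)
r[7] = 29
r[8] = 38
r[9] = 41  (first piece 1, then r[8]=38)
r[10] = 44  (first piece 1, then r[9]=41)
Maximum revenue is $44.
Now minimize piece count subject to staying optimal: for each k, pieces[k] = 1 + min over i with p[i]+r[k−i]=r[k] of pieces[k−i].
pieces[7] = 1
pieces[8] = 1
pieces[9] = 2
pieces[10] = 3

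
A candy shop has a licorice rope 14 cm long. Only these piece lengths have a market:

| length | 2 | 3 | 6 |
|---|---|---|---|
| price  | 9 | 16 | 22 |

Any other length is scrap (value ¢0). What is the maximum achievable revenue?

Build f[k] bottom-up: f[k] = max over allowed piece i of (p[i] + f[k−i]).
f[1] = 0
f[2] = 9
f[3] = 16
f[4] = 18  (first piece 2, then f[2]=9)
f[5] = 25  (first piece 2, then f[3]=16)
f[6] = 32  (first piece 3, then f[3]=16)
f[7] = 34  (first piece 2, then f[5]=25)
f[8] = 41  (first piece 2, then f[6]=32)
f[9] = 48  (first piece 3, then f[6]=32)
f[10] = 50  (first piece 2, then f[8]=41)
f[11] = 57  (first piece 2, then f[9]=48)
f[12] = 64  (first piece 3, then f[9]=48)
f[13] = 66  (first piece 2, then f[11]=57)
f[14] = 73  (first piece 2, then f[12]=64)
One optimal cutting: 3 + 3 + 3 + 3 + 2 → ¢73.

73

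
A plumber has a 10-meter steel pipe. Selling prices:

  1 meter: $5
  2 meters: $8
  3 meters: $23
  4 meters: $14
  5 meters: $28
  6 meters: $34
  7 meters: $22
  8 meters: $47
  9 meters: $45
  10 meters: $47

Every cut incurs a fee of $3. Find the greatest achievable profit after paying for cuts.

65

Consider every possible first cut. r[k] is the best of p[i]+r[k−i] over all sellable i≤k, charging 3 whenever i<k.
r[1] = 5
r[2] = 8
r[3] = 23
r[4] = 25  (first piece 1, then r[3]=23)
r[5] = 28  (first piece 2, then r[3]=23)
r[6] = 43  (first piece 3, then r[3]=23)
r[7] = 45  (first piece 1, then r[6]=43)
r[8] = 48  (first piece 2, then r[6]=43)
r[9] = 63  (first piece 3, then r[6]=43)
r[10] = 65  (first piece 1, then r[9]=63)
One optimal plan: pieces 3 + 3 + 3 + 1 (3 cuts) → $74 − $9 = $65.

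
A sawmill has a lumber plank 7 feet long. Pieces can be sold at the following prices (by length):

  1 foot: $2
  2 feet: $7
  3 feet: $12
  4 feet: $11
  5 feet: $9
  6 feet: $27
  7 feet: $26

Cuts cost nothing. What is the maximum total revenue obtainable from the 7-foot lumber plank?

Consider every possible first cut. v[k] is the best of p[i]+v[k−i] over all sellable i≤k.
v[1] = 2
v[2] = 7
v[3] = 12
v[4] = 14  (first piece 1, then v[3]=12)
v[5] = 19  (first piece 2, then v[3]=12)
v[6] = 27
v[7] = 29  (first piece 1, then v[6]=27)
One optimal cutting: 6 + 1 → $27 + $2 = $29.

29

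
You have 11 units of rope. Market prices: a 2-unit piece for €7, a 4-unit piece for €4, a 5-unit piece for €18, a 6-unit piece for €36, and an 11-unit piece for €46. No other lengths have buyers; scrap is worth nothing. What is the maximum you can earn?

Consider every possible first cut. f[k] is the best of p[i]+f[k−i] over all sellable i≤k.
f[1] = 0
f[2] = 7
f[3] = 7
f[4] = 14  (first piece 2, then f[2]=7)
f[5] = 18
f[6] = 36
f[7] = 36
f[8] = 43  (first piece 2, then f[6]=36)
f[9] = 43
f[10] = 50  (first piece 2, then f[8]=43)
f[11] = 54  (first piece 5, then f[6]=36)
One optimal cutting: 6 + 5 → €54.

54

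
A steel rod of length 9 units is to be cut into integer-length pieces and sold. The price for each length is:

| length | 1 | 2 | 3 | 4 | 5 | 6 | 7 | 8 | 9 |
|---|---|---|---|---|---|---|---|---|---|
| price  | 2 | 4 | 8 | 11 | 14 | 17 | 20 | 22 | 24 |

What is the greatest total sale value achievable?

Let v[k] be the best obtainable value from length k. For each k, try every first piece i and keep the best of price[i] + v[k−i].
v[1] = 2
v[2] = 4  (first piece 1, then v[1]=2)
v[3] = 8
v[4] = 11
v[5] = 14
v[6] = 17
v[7] = 20
v[8] = 22  (first piece 1, then v[7]=20)
v[9] = 25  (first piece 3, then v[6]=17)
One optimal cutting: 6 + 3 → $17 + $8 = $25.

25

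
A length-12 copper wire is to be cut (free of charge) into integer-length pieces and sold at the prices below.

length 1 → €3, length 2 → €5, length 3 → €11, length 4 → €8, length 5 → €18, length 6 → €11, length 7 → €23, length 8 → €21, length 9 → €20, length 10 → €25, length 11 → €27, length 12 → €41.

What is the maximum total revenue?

Consider every possible first cut. R[k] is the best of p[i]+R[k−i] over all sellable i≤k.
R[1] = 3
R[2] = max(3+3, 5+0) = 6
R[3] = max(3+6, 5+3, 11+0) = 11
R[4] = max(3+11, 5+6, 11+3, 8+0) = 14
R[5] = max(3+14, 5+11, 11+6, 8+3, 18+0) = 18
R[6] = max(3+18, 5+14, 11+11, 8+6, 18+3, 11+0) = 22
R[7] = max(3+22, 5+18, 11+14, …, 11+3, 23+0) = 25
R[8] = max(3+25, 5+22, 11+18, …, 23+3, 21+0) = 29
R[9] = max(3+29, 5+25, 11+22, …, 21+3, 20+0) = 33
R[10] = max(3+33, 5+29, 11+25, …, 20+3, 25+0) = 36
R[11] = max(3+36, 5+33, 11+29, …, 25+3, 27+0) = 40
R[12] = max(3+40, 5+36, 11+33, …, 27+3, 41+0) = 44
One optimal cutting: 3 + 3 + 3 + 3 → €11 + €11 + €11 + €11 = €44.

44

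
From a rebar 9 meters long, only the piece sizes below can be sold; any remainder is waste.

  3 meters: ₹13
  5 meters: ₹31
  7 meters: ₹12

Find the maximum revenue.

Consider every possible first cut. r[k] is the best of p[i]+r[k−i] over all sellable i≤k.
r[1] = 0
r[2] = 0
r[3] = 13
r[4] = 13
r[5] = 31
r[6] = 31
r[7] = 31
r[8] = 44  (first piece 3, then r[5]=31)
r[9] = 44
One optimal cutting: pieces 5 + 3 with 1 meter of scrap → ₹44.

44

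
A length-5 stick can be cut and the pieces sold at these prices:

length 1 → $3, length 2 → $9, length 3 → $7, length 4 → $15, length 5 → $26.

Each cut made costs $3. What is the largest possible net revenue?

26

Let r[k] be the best obtainable value from length k. For each k, try every first piece i and keep the best of price[i] + r[k−i] minus the 3 cut fee when i<k.
r[1] = 3
r[2] = 9
r[3] = 9  (first piece 1, then r[2]=9)
r[4] = 15  (first piece 2, then r[2]=9)
r[5] = 26
Best is to make no cuts and sell whole for $26.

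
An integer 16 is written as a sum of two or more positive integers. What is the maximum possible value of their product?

324

Fill P[k] for k=2..16: at each k try every first piece i and multiply by the better of (k−i) uncut or P[k−i].
Small cases: P[2]=1, P[3]=2, P[4]=4, P[5]=6, P[6]=9, P[7]=12, P[8]=18, P[9]=27.
P[10] = 2*max(8,18) = 2*18 = 36
P[11] = 2*max(9,27) = 2*27 = 54
P[12] = 3*max(9,27) = 3*27 = 81
P[13] = 2*max(11,54) = 2*54 = 108
P[14] = 2*max(12,81) = 2*81 = 162
P[15] = 3*max(12,81) = 3*81 = 243
P[16] = 2*max(14,162) = 2*162 = 324
One optimal split: 3 + 3 + 3 + 3 + 2 + 2; product 3*3*3*3*2*2 = 324.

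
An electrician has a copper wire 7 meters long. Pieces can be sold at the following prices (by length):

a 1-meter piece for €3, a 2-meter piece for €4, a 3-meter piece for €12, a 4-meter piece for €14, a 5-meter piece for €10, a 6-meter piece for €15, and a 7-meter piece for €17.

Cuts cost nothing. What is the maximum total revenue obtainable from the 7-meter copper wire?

Let best[k] be the best obtainable value from length k. For each k, try every first piece i and keep the best of price[i] + best[k−i].
best[1] = 3
best[2] = 6  (first piece 1, then best[1]=3)
best[3] = 12
best[4] = 15  (first piece 1, then best[3]=12)
best[5] = 18  (first piece 1, then best[4]=15)
best[6] = 24  (first piece 3, then best[3]=12)
best[7] = 27  (first piece 1, then best[6]=24)
One optimal cutting: 3 + 3 + 1 → €12 + €12 + €3 = €27.

27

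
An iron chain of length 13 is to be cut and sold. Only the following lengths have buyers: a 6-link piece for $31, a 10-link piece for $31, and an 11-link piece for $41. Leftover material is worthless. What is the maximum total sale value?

Consider every possible first cut. best[k] is the best of p[i]+best[k−i] over all sellable i≤k.
best[1] = 0
best[2] = 0
best[3] = 0
best[4] = 0
best[5] = 0
best[6] = 31
best[7] = 31
best[8] = 31
best[9] = 31
best[10] = max(31+0, 31+0) = 31
best[11] = max(31+0, 31+0, 41+0) = 41
best[12] = max(31+31, 31+0, 41+0) = 62
best[13] = max(31+31, 31+0, 41+0) = 62
One optimal cutting: pieces 6 + 6 with 1 link of scrap → $62.

62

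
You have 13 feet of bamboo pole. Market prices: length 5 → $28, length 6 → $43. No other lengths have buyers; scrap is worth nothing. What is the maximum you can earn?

86

Build f[k] bottom-up: f[k] = max over allowed piece i of (p[i] + f[k−i]).
f[1] = 0
f[2] = 0
f[3] = 0
f[4] = 0
f[5] = 28
f[6] = max(28+0, 43+0) = 43
f[7] = max(28+0, 43+0) = 43
f[8] = max(28+0, 43+0) = 43
f[9] = max(28+0, 43+0) = 43
f[10] = max(28+28, 43+0) = 56
f[11] = max(28+43, 43+28) = 71
f[12] = max(28+43, 43+43) = 86
f[13] = max(28+43, 43+43) = 86
One optimal cutting: pieces 6 + 6 with 1 foot of scrap → $86.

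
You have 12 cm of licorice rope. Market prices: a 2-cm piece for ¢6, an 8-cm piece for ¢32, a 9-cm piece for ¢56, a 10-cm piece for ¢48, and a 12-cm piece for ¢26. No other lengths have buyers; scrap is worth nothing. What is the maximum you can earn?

62

Let best[k] be the best obtainable value from length k. For each k, try every first piece i and keep the best of price[i] + best[k−i].
best[1] = 0
best[2] = 6
best[3] = 6
best[4] = 12  (first piece 2, then best[2]=6)
best[5] = 12
best[6] = 18  (first piece 2, then best[4]=12)
best[7] = 18
best[8] = 32
best[9] = 56
best[10] = 56
best[11] = 62  (first piece 2, then best[9]=56)
best[12] = 62
One optimal cutting: pieces 9 + 2 with 1 cm of scrap → ¢62.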